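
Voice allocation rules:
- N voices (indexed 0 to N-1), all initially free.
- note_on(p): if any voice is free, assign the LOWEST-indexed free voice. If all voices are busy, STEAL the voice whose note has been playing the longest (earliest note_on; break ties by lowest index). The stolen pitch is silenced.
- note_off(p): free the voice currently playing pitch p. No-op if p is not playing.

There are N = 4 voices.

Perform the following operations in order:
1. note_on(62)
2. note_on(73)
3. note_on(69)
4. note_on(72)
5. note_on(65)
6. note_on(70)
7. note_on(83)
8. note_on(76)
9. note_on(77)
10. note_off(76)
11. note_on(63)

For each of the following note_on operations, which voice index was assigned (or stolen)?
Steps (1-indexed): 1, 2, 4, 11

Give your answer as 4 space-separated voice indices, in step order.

Op 1: note_on(62): voice 0 is free -> assigned | voices=[62 - - -]
Op 2: note_on(73): voice 1 is free -> assigned | voices=[62 73 - -]
Op 3: note_on(69): voice 2 is free -> assigned | voices=[62 73 69 -]
Op 4: note_on(72): voice 3 is free -> assigned | voices=[62 73 69 72]
Op 5: note_on(65): all voices busy, STEAL voice 0 (pitch 62, oldest) -> assign | voices=[65 73 69 72]
Op 6: note_on(70): all voices busy, STEAL voice 1 (pitch 73, oldest) -> assign | voices=[65 70 69 72]
Op 7: note_on(83): all voices busy, STEAL voice 2 (pitch 69, oldest) -> assign | voices=[65 70 83 72]
Op 8: note_on(76): all voices busy, STEAL voice 3 (pitch 72, oldest) -> assign | voices=[65 70 83 76]
Op 9: note_on(77): all voices busy, STEAL voice 0 (pitch 65, oldest) -> assign | voices=[77 70 83 76]
Op 10: note_off(76): free voice 3 | voices=[77 70 83 -]
Op 11: note_on(63): voice 3 is free -> assigned | voices=[77 70 83 63]

Answer: 0 1 3 3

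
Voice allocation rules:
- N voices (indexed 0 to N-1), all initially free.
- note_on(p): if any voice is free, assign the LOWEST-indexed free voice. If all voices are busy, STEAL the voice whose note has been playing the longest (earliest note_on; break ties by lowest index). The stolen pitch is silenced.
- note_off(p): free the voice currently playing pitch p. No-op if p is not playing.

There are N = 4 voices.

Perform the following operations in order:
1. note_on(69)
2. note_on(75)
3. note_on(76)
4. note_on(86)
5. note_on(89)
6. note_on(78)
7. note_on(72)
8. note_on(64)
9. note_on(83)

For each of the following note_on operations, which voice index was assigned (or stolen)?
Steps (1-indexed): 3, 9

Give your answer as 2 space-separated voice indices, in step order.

Answer: 2 0

Derivation:
Op 1: note_on(69): voice 0 is free -> assigned | voices=[69 - - -]
Op 2: note_on(75): voice 1 is free -> assigned | voices=[69 75 - -]
Op 3: note_on(76): voice 2 is free -> assigned | voices=[69 75 76 -]
Op 4: note_on(86): voice 3 is free -> assigned | voices=[69 75 76 86]
Op 5: note_on(89): all voices busy, STEAL voice 0 (pitch 69, oldest) -> assign | voices=[89 75 76 86]
Op 6: note_on(78): all voices busy, STEAL voice 1 (pitch 75, oldest) -> assign | voices=[89 78 76 86]
Op 7: note_on(72): all voices busy, STEAL voice 2 (pitch 76, oldest) -> assign | voices=[89 78 72 86]
Op 8: note_on(64): all voices busy, STEAL voice 3 (pitch 86, oldest) -> assign | voices=[89 78 72 64]
Op 9: note_on(83): all voices busy, STEAL voice 0 (pitch 89, oldest) -> assign | voices=[83 78 72 64]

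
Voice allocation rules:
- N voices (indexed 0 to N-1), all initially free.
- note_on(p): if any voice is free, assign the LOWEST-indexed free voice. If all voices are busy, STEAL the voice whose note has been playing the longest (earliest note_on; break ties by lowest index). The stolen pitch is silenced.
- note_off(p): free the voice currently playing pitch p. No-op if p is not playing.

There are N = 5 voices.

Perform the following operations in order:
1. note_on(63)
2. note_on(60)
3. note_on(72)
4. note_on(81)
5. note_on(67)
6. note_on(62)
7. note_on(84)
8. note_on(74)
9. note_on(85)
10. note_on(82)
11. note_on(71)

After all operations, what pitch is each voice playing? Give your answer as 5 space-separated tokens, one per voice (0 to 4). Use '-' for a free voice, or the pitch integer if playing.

Answer: 71 84 74 85 82

Derivation:
Op 1: note_on(63): voice 0 is free -> assigned | voices=[63 - - - -]
Op 2: note_on(60): voice 1 is free -> assigned | voices=[63 60 - - -]
Op 3: note_on(72): voice 2 is free -> assigned | voices=[63 60 72 - -]
Op 4: note_on(81): voice 3 is free -> assigned | voices=[63 60 72 81 -]
Op 5: note_on(67): voice 4 is free -> assigned | voices=[63 60 72 81 67]
Op 6: note_on(62): all voices busy, STEAL voice 0 (pitch 63, oldest) -> assign | voices=[62 60 72 81 67]
Op 7: note_on(84): all voices busy, STEAL voice 1 (pitch 60, oldest) -> assign | voices=[62 84 72 81 67]
Op 8: note_on(74): all voices busy, STEAL voice 2 (pitch 72, oldest) -> assign | voices=[62 84 74 81 67]
Op 9: note_on(85): all voices busy, STEAL voice 3 (pitch 81, oldest) -> assign | voices=[62 84 74 85 67]
Op 10: note_on(82): all voices busy, STEAL voice 4 (pitch 67, oldest) -> assign | voices=[62 84 74 85 82]
Op 11: note_on(71): all voices busy, STEAL voice 0 (pitch 62, oldest) -> assign | voices=[71 84 74 85 82]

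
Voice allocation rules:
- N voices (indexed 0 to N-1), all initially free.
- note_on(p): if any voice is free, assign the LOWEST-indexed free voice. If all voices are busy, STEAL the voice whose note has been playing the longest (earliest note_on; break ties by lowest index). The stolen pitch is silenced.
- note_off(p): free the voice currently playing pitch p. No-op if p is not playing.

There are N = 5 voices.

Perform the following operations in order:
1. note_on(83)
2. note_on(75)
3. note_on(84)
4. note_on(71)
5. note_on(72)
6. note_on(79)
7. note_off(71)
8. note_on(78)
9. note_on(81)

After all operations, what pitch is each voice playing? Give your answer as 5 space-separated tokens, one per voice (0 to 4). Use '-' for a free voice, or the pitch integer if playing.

Answer: 79 81 84 78 72

Derivation:
Op 1: note_on(83): voice 0 is free -> assigned | voices=[83 - - - -]
Op 2: note_on(75): voice 1 is free -> assigned | voices=[83 75 - - -]
Op 3: note_on(84): voice 2 is free -> assigned | voices=[83 75 84 - -]
Op 4: note_on(71): voice 3 is free -> assigned | voices=[83 75 84 71 -]
Op 5: note_on(72): voice 4 is free -> assigned | voices=[83 75 84 71 72]
Op 6: note_on(79): all voices busy, STEAL voice 0 (pitch 83, oldest) -> assign | voices=[79 75 84 71 72]
Op 7: note_off(71): free voice 3 | voices=[79 75 84 - 72]
Op 8: note_on(78): voice 3 is free -> assigned | voices=[79 75 84 78 72]
Op 9: note_on(81): all voices busy, STEAL voice 1 (pitch 75, oldest) -> assign | voices=[79 81 84 78 72]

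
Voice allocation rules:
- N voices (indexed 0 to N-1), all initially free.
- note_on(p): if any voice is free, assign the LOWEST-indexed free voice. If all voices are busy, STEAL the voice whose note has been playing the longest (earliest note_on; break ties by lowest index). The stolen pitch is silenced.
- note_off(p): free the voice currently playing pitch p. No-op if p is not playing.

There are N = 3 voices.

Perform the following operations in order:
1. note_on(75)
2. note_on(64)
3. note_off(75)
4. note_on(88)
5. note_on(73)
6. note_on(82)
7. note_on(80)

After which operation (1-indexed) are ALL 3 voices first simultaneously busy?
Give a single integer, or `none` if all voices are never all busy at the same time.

Op 1: note_on(75): voice 0 is free -> assigned | voices=[75 - -]
Op 2: note_on(64): voice 1 is free -> assigned | voices=[75 64 -]
Op 3: note_off(75): free voice 0 | voices=[- 64 -]
Op 4: note_on(88): voice 0 is free -> assigned | voices=[88 64 -]
Op 5: note_on(73): voice 2 is free -> assigned | voices=[88 64 73]
Op 6: note_on(82): all voices busy, STEAL voice 1 (pitch 64, oldest) -> assign | voices=[88 82 73]
Op 7: note_on(80): all voices busy, STEAL voice 0 (pitch 88, oldest) -> assign | voices=[80 82 73]

Answer: 5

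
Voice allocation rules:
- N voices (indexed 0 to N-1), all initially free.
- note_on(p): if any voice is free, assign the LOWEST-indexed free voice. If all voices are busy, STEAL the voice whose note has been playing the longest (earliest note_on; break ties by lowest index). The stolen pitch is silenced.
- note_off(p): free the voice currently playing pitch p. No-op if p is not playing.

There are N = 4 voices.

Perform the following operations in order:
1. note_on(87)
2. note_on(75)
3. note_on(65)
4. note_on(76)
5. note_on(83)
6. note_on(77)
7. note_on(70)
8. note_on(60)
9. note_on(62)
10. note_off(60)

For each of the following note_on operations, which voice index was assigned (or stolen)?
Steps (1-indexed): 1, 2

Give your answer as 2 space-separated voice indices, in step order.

Answer: 0 1

Derivation:
Op 1: note_on(87): voice 0 is free -> assigned | voices=[87 - - -]
Op 2: note_on(75): voice 1 is free -> assigned | voices=[87 75 - -]
Op 3: note_on(65): voice 2 is free -> assigned | voices=[87 75 65 -]
Op 4: note_on(76): voice 3 is free -> assigned | voices=[87 75 65 76]
Op 5: note_on(83): all voices busy, STEAL voice 0 (pitch 87, oldest) -> assign | voices=[83 75 65 76]
Op 6: note_on(77): all voices busy, STEAL voice 1 (pitch 75, oldest) -> assign | voices=[83 77 65 76]
Op 7: note_on(70): all voices busy, STEAL voice 2 (pitch 65, oldest) -> assign | voices=[83 77 70 76]
Op 8: note_on(60): all voices busy, STEAL voice 3 (pitch 76, oldest) -> assign | voices=[83 77 70 60]
Op 9: note_on(62): all voices busy, STEAL voice 0 (pitch 83, oldest) -> assign | voices=[62 77 70 60]
Op 10: note_off(60): free voice 3 | voices=[62 77 70 -]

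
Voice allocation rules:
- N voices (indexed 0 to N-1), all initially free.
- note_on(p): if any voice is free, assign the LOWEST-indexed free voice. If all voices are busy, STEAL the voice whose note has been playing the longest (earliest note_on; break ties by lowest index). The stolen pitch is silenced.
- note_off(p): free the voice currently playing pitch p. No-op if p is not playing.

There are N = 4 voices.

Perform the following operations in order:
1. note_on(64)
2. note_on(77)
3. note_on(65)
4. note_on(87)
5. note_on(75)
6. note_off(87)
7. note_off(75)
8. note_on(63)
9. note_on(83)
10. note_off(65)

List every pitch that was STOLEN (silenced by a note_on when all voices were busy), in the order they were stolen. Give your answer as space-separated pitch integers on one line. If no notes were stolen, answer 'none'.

Answer: 64

Derivation:
Op 1: note_on(64): voice 0 is free -> assigned | voices=[64 - - -]
Op 2: note_on(77): voice 1 is free -> assigned | voices=[64 77 - -]
Op 3: note_on(65): voice 2 is free -> assigned | voices=[64 77 65 -]
Op 4: note_on(87): voice 3 is free -> assigned | voices=[64 77 65 87]
Op 5: note_on(75): all voices busy, STEAL voice 0 (pitch 64, oldest) -> assign | voices=[75 77 65 87]
Op 6: note_off(87): free voice 3 | voices=[75 77 65 -]
Op 7: note_off(75): free voice 0 | voices=[- 77 65 -]
Op 8: note_on(63): voice 0 is free -> assigned | voices=[63 77 65 -]
Op 9: note_on(83): voice 3 is free -> assigned | voices=[63 77 65 83]
Op 10: note_off(65): free voice 2 | voices=[63 77 - 83]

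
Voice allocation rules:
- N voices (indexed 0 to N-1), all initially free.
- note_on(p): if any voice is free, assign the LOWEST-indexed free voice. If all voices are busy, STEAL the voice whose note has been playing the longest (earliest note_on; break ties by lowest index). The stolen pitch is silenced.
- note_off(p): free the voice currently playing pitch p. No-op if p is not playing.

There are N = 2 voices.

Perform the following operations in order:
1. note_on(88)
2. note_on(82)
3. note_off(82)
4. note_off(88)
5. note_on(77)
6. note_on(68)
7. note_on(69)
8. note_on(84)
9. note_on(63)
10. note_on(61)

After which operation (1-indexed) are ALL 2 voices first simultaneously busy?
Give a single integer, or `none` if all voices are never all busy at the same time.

Answer: 2

Derivation:
Op 1: note_on(88): voice 0 is free -> assigned | voices=[88 -]
Op 2: note_on(82): voice 1 is free -> assigned | voices=[88 82]
Op 3: note_off(82): free voice 1 | voices=[88 -]
Op 4: note_off(88): free voice 0 | voices=[- -]
Op 5: note_on(77): voice 0 is free -> assigned | voices=[77 -]
Op 6: note_on(68): voice 1 is free -> assigned | voices=[77 68]
Op 7: note_on(69): all voices busy, STEAL voice 0 (pitch 77, oldest) -> assign | voices=[69 68]
Op 8: note_on(84): all voices busy, STEAL voice 1 (pitch 68, oldest) -> assign | voices=[69 84]
Op 9: note_on(63): all voices busy, STEAL voice 0 (pitch 69, oldest) -> assign | voices=[63 84]
Op 10: note_on(61): all voices busy, STEAL voice 1 (pitch 84, oldest) -> assign | voices=[63 61]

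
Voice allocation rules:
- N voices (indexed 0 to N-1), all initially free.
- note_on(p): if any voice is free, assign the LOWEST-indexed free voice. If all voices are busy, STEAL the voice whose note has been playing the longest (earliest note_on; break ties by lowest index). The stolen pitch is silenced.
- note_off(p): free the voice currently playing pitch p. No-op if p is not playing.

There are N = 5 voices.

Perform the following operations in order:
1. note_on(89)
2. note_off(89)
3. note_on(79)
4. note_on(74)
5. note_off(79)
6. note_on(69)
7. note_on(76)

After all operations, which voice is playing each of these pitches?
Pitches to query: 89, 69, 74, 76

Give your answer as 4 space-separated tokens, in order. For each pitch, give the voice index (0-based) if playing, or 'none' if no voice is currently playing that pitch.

Answer: none 0 1 2

Derivation:
Op 1: note_on(89): voice 0 is free -> assigned | voices=[89 - - - -]
Op 2: note_off(89): free voice 0 | voices=[- - - - -]
Op 3: note_on(79): voice 0 is free -> assigned | voices=[79 - - - -]
Op 4: note_on(74): voice 1 is free -> assigned | voices=[79 74 - - -]
Op 5: note_off(79): free voice 0 | voices=[- 74 - - -]
Op 6: note_on(69): voice 0 is free -> assigned | voices=[69 74 - - -]
Op 7: note_on(76): voice 2 is free -> assigned | voices=[69 74 76 - -]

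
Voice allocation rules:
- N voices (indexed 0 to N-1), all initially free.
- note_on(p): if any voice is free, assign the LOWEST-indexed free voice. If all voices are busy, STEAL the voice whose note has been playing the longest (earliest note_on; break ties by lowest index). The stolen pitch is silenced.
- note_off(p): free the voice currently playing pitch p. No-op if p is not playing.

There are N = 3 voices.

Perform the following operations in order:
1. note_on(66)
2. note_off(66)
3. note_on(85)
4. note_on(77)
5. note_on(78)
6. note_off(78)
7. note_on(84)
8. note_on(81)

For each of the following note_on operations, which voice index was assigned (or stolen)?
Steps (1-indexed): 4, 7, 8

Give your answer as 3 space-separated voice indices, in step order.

Op 1: note_on(66): voice 0 is free -> assigned | voices=[66 - -]
Op 2: note_off(66): free voice 0 | voices=[- - -]
Op 3: note_on(85): voice 0 is free -> assigned | voices=[85 - -]
Op 4: note_on(77): voice 1 is free -> assigned | voices=[85 77 -]
Op 5: note_on(78): voice 2 is free -> assigned | voices=[85 77 78]
Op 6: note_off(78): free voice 2 | voices=[85 77 -]
Op 7: note_on(84): voice 2 is free -> assigned | voices=[85 77 84]
Op 8: note_on(81): all voices busy, STEAL voice 0 (pitch 85, oldest) -> assign | voices=[81 77 84]

Answer: 1 2 0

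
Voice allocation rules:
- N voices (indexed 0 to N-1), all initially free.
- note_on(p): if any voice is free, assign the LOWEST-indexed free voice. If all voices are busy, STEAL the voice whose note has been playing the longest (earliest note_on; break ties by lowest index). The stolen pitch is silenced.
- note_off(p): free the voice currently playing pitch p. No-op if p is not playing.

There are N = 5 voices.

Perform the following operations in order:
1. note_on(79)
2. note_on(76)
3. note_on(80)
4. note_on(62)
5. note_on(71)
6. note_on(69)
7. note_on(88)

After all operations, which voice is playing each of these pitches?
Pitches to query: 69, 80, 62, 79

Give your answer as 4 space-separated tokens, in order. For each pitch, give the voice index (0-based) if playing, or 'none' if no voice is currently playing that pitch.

Op 1: note_on(79): voice 0 is free -> assigned | voices=[79 - - - -]
Op 2: note_on(76): voice 1 is free -> assigned | voices=[79 76 - - -]
Op 3: note_on(80): voice 2 is free -> assigned | voices=[79 76 80 - -]
Op 4: note_on(62): voice 3 is free -> assigned | voices=[79 76 80 62 -]
Op 5: note_on(71): voice 4 is free -> assigned | voices=[79 76 80 62 71]
Op 6: note_on(69): all voices busy, STEAL voice 0 (pitch 79, oldest) -> assign | voices=[69 76 80 62 71]
Op 7: note_on(88): all voices busy, STEAL voice 1 (pitch 76, oldest) -> assign | voices=[69 88 80 62 71]

Answer: 0 2 3 none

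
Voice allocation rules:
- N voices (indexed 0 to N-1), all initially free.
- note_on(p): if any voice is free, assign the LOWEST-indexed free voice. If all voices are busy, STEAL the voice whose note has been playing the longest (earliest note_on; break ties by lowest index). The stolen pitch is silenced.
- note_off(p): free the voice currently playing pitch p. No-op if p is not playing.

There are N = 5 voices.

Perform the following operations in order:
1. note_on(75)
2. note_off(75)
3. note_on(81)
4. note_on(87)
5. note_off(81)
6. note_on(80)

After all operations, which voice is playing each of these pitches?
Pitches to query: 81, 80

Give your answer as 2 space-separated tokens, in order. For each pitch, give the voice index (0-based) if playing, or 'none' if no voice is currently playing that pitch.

Answer: none 0

Derivation:
Op 1: note_on(75): voice 0 is free -> assigned | voices=[75 - - - -]
Op 2: note_off(75): free voice 0 | voices=[- - - - -]
Op 3: note_on(81): voice 0 is free -> assigned | voices=[81 - - - -]
Op 4: note_on(87): voice 1 is free -> assigned | voices=[81 87 - - -]
Op 5: note_off(81): free voice 0 | voices=[- 87 - - -]
Op 6: note_on(80): voice 0 is free -> assigned | voices=[80 87 - - -]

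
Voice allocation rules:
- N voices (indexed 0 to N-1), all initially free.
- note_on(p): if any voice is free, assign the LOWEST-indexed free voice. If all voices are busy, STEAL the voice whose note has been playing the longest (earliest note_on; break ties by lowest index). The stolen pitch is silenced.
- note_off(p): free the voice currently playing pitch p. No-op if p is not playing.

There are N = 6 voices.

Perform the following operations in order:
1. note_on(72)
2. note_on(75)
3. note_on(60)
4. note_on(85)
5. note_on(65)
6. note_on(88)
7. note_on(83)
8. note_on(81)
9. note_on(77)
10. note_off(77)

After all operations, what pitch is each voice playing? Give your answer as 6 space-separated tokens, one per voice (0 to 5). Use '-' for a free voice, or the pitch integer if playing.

Answer: 83 81 - 85 65 88

Derivation:
Op 1: note_on(72): voice 0 is free -> assigned | voices=[72 - - - - -]
Op 2: note_on(75): voice 1 is free -> assigned | voices=[72 75 - - - -]
Op 3: note_on(60): voice 2 is free -> assigned | voices=[72 75 60 - - -]
Op 4: note_on(85): voice 3 is free -> assigned | voices=[72 75 60 85 - -]
Op 5: note_on(65): voice 4 is free -> assigned | voices=[72 75 60 85 65 -]
Op 6: note_on(88): voice 5 is free -> assigned | voices=[72 75 60 85 65 88]
Op 7: note_on(83): all voices busy, STEAL voice 0 (pitch 72, oldest) -> assign | voices=[83 75 60 85 65 88]
Op 8: note_on(81): all voices busy, STEAL voice 1 (pitch 75, oldest) -> assign | voices=[83 81 60 85 65 88]
Op 9: note_on(77): all voices busy, STEAL voice 2 (pitch 60, oldest) -> assign | voices=[83 81 77 85 65 88]
Op 10: note_off(77): free voice 2 | voices=[83 81 - 85 65 88]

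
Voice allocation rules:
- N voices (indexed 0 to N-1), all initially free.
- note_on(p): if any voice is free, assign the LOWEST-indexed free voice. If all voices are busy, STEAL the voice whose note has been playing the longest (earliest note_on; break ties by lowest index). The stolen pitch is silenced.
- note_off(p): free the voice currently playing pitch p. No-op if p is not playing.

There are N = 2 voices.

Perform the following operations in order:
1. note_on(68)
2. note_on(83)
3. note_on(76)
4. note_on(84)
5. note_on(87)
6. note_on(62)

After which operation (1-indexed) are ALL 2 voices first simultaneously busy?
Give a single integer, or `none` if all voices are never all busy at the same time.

Op 1: note_on(68): voice 0 is free -> assigned | voices=[68 -]
Op 2: note_on(83): voice 1 is free -> assigned | voices=[68 83]
Op 3: note_on(76): all voices busy, STEAL voice 0 (pitch 68, oldest) -> assign | voices=[76 83]
Op 4: note_on(84): all voices busy, STEAL voice 1 (pitch 83, oldest) -> assign | voices=[76 84]
Op 5: note_on(87): all voices busy, STEAL voice 0 (pitch 76, oldest) -> assign | voices=[87 84]
Op 6: note_on(62): all voices busy, STEAL voice 1 (pitch 84, oldest) -> assign | voices=[87 62]

Answer: 2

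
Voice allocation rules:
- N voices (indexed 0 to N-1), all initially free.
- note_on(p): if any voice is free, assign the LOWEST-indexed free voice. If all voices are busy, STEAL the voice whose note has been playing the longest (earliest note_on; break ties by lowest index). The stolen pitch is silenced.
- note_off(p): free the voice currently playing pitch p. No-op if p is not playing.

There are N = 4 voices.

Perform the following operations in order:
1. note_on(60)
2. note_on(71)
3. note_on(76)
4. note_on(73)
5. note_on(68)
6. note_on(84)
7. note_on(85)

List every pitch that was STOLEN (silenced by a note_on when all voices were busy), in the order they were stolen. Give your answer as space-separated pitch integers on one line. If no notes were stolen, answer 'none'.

Answer: 60 71 76

Derivation:
Op 1: note_on(60): voice 0 is free -> assigned | voices=[60 - - -]
Op 2: note_on(71): voice 1 is free -> assigned | voices=[60 71 - -]
Op 3: note_on(76): voice 2 is free -> assigned | voices=[60 71 76 -]
Op 4: note_on(73): voice 3 is free -> assigned | voices=[60 71 76 73]
Op 5: note_on(68): all voices busy, STEAL voice 0 (pitch 60, oldest) -> assign | voices=[68 71 76 73]
Op 6: note_on(84): all voices busy, STEAL voice 1 (pitch 71, oldest) -> assign | voices=[68 84 76 73]
Op 7: note_on(85): all voices busy, STEAL voice 2 (pitch 76, oldest) -> assign | voices=[68 84 85 73]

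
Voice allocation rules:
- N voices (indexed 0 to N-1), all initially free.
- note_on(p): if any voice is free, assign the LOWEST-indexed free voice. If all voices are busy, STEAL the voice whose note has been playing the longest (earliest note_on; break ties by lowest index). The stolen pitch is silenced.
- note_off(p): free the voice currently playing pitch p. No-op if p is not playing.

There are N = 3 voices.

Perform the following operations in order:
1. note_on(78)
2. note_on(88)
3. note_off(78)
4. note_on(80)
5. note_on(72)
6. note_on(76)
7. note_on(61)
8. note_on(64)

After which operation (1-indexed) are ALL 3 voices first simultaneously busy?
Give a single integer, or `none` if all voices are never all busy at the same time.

Op 1: note_on(78): voice 0 is free -> assigned | voices=[78 - -]
Op 2: note_on(88): voice 1 is free -> assigned | voices=[78 88 -]
Op 3: note_off(78): free voice 0 | voices=[- 88 -]
Op 4: note_on(80): voice 0 is free -> assigned | voices=[80 88 -]
Op 5: note_on(72): voice 2 is free -> assigned | voices=[80 88 72]
Op 6: note_on(76): all voices busy, STEAL voice 1 (pitch 88, oldest) -> assign | voices=[80 76 72]
Op 7: note_on(61): all voices busy, STEAL voice 0 (pitch 80, oldest) -> assign | voices=[61 76 72]
Op 8: note_on(64): all voices busy, STEAL voice 2 (pitch 72, oldest) -> assign | voices=[61 76 64]

Answer: 5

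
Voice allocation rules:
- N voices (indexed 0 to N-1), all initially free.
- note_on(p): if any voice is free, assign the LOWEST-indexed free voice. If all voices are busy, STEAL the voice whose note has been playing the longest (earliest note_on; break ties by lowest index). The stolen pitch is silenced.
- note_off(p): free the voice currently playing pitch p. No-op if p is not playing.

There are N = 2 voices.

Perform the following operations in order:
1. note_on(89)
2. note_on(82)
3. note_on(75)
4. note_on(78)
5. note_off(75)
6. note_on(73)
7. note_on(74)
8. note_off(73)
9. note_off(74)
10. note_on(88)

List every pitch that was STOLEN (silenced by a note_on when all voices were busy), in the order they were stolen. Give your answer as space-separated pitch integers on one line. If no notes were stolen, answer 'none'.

Answer: 89 82 78

Derivation:
Op 1: note_on(89): voice 0 is free -> assigned | voices=[89 -]
Op 2: note_on(82): voice 1 is free -> assigned | voices=[89 82]
Op 3: note_on(75): all voices busy, STEAL voice 0 (pitch 89, oldest) -> assign | voices=[75 82]
Op 4: note_on(78): all voices busy, STEAL voice 1 (pitch 82, oldest) -> assign | voices=[75 78]
Op 5: note_off(75): free voice 0 | voices=[- 78]
Op 6: note_on(73): voice 0 is free -> assigned | voices=[73 78]
Op 7: note_on(74): all voices busy, STEAL voice 1 (pitch 78, oldest) -> assign | voices=[73 74]
Op 8: note_off(73): free voice 0 | voices=[- 74]
Op 9: note_off(74): free voice 1 | voices=[- -]
Op 10: note_on(88): voice 0 is free -> assigned | voices=[88 -]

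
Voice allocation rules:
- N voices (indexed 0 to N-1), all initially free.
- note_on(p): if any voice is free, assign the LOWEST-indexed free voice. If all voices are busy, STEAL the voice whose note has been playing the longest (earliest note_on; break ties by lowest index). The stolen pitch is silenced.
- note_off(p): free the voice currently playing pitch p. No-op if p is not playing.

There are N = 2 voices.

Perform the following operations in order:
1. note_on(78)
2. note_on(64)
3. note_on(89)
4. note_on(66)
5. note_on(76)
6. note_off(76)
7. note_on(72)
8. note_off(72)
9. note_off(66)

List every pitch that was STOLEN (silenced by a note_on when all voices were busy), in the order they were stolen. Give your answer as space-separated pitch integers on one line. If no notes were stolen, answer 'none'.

Answer: 78 64 89

Derivation:
Op 1: note_on(78): voice 0 is free -> assigned | voices=[78 -]
Op 2: note_on(64): voice 1 is free -> assigned | voices=[78 64]
Op 3: note_on(89): all voices busy, STEAL voice 0 (pitch 78, oldest) -> assign | voices=[89 64]
Op 4: note_on(66): all voices busy, STEAL voice 1 (pitch 64, oldest) -> assign | voices=[89 66]
Op 5: note_on(76): all voices busy, STEAL voice 0 (pitch 89, oldest) -> assign | voices=[76 66]
Op 6: note_off(76): free voice 0 | voices=[- 66]
Op 7: note_on(72): voice 0 is free -> assigned | voices=[72 66]
Op 8: note_off(72): free voice 0 | voices=[- 66]
Op 9: note_off(66): free voice 1 | voices=[- -]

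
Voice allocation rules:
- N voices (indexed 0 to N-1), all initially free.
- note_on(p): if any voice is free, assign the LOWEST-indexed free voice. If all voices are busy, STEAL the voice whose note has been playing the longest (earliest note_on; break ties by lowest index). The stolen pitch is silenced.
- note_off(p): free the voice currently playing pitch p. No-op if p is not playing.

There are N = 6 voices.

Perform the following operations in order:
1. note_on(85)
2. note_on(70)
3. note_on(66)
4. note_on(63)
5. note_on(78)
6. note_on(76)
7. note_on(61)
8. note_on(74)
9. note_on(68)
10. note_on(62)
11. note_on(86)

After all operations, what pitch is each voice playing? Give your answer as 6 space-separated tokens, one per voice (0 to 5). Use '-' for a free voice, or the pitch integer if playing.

Answer: 61 74 68 62 86 76

Derivation:
Op 1: note_on(85): voice 0 is free -> assigned | voices=[85 - - - - -]
Op 2: note_on(70): voice 1 is free -> assigned | voices=[85 70 - - - -]
Op 3: note_on(66): voice 2 is free -> assigned | voices=[85 70 66 - - -]
Op 4: note_on(63): voice 3 is free -> assigned | voices=[85 70 66 63 - -]
Op 5: note_on(78): voice 4 is free -> assigned | voices=[85 70 66 63 78 -]
Op 6: note_on(76): voice 5 is free -> assigned | voices=[85 70 66 63 78 76]
Op 7: note_on(61): all voices busy, STEAL voice 0 (pitch 85, oldest) -> assign | voices=[61 70 66 63 78 76]
Op 8: note_on(74): all voices busy, STEAL voice 1 (pitch 70, oldest) -> assign | voices=[61 74 66 63 78 76]
Op 9: note_on(68): all voices busy, STEAL voice 2 (pitch 66, oldest) -> assign | voices=[61 74 68 63 78 76]
Op 10: note_on(62): all voices busy, STEAL voice 3 (pitch 63, oldest) -> assign | voices=[61 74 68 62 78 76]
Op 11: note_on(86): all voices busy, STEAL voice 4 (pitch 78, oldest) -> assign | voices=[61 74 68 62 86 76]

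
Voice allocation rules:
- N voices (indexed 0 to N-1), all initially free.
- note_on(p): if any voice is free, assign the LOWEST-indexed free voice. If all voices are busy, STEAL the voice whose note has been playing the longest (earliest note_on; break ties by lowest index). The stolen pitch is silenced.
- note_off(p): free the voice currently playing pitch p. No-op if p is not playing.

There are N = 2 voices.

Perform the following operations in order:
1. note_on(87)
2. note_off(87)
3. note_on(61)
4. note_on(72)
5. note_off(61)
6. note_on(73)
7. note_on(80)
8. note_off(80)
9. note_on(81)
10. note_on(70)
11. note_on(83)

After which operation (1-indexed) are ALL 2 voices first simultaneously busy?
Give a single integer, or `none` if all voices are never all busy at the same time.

Op 1: note_on(87): voice 0 is free -> assigned | voices=[87 -]
Op 2: note_off(87): free voice 0 | voices=[- -]
Op 3: note_on(61): voice 0 is free -> assigned | voices=[61 -]
Op 4: note_on(72): voice 1 is free -> assigned | voices=[61 72]
Op 5: note_off(61): free voice 0 | voices=[- 72]
Op 6: note_on(73): voice 0 is free -> assigned | voices=[73 72]
Op 7: note_on(80): all voices busy, STEAL voice 1 (pitch 72, oldest) -> assign | voices=[73 80]
Op 8: note_off(80): free voice 1 | voices=[73 -]
Op 9: note_on(81): voice 1 is free -> assigned | voices=[73 81]
Op 10: note_on(70): all voices busy, STEAL voice 0 (pitch 73, oldest) -> assign | voices=[70 81]
Op 11: note_on(83): all voices busy, STEAL voice 1 (pitch 81, oldest) -> assign | voices=[70 83]

Answer: 4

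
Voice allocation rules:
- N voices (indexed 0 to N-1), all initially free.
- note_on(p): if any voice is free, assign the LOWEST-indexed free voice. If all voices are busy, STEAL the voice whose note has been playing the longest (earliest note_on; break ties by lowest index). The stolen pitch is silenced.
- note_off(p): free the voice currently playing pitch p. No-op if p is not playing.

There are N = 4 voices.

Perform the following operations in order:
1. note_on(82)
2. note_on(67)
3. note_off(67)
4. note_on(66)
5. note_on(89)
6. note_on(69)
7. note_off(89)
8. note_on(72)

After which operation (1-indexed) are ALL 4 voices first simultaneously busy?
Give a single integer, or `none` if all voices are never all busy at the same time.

Answer: 6

Derivation:
Op 1: note_on(82): voice 0 is free -> assigned | voices=[82 - - -]
Op 2: note_on(67): voice 1 is free -> assigned | voices=[82 67 - -]
Op 3: note_off(67): free voice 1 | voices=[82 - - -]
Op 4: note_on(66): voice 1 is free -> assigned | voices=[82 66 - -]
Op 5: note_on(89): voice 2 is free -> assigned | voices=[82 66 89 -]
Op 6: note_on(69): voice 3 is free -> assigned | voices=[82 66 89 69]
Op 7: note_off(89): free voice 2 | voices=[82 66 - 69]
Op 8: note_on(72): voice 2 is free -> assigned | voices=[82 66 72 69]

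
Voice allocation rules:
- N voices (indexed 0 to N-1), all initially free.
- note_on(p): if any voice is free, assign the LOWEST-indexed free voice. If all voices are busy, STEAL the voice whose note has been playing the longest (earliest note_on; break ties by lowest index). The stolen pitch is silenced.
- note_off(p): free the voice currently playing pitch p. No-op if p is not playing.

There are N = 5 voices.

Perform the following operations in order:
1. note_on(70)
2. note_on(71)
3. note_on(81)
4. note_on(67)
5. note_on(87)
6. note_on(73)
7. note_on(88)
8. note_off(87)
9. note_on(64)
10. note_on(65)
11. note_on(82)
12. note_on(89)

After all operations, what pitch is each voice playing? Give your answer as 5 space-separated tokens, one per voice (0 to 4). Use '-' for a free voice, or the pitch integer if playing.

Answer: 89 88 65 82 64

Derivation:
Op 1: note_on(70): voice 0 is free -> assigned | voices=[70 - - - -]
Op 2: note_on(71): voice 1 is free -> assigned | voices=[70 71 - - -]
Op 3: note_on(81): voice 2 is free -> assigned | voices=[70 71 81 - -]
Op 4: note_on(67): voice 3 is free -> assigned | voices=[70 71 81 67 -]
Op 5: note_on(87): voice 4 is free -> assigned | voices=[70 71 81 67 87]
Op 6: note_on(73): all voices busy, STEAL voice 0 (pitch 70, oldest) -> assign | voices=[73 71 81 67 87]
Op 7: note_on(88): all voices busy, STEAL voice 1 (pitch 71, oldest) -> assign | voices=[73 88 81 67 87]
Op 8: note_off(87): free voice 4 | voices=[73 88 81 67 -]
Op 9: note_on(64): voice 4 is free -> assigned | voices=[73 88 81 67 64]
Op 10: note_on(65): all voices busy, STEAL voice 2 (pitch 81, oldest) -> assign | voices=[73 88 65 67 64]
Op 11: note_on(82): all voices busy, STEAL voice 3 (pitch 67, oldest) -> assign | voices=[73 88 65 82 64]
Op 12: note_on(89): all voices busy, STEAL voice 0 (pitch 73, oldest) -> assign | voices=[89 88 65 82 64]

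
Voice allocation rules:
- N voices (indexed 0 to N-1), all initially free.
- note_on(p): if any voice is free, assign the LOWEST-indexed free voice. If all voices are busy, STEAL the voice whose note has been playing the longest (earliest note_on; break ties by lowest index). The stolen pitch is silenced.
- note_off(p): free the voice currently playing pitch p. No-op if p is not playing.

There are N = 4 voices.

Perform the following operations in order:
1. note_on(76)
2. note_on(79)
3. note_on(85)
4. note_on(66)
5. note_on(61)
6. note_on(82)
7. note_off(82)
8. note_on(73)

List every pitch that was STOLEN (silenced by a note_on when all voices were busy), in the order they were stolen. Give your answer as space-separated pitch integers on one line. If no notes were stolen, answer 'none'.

Op 1: note_on(76): voice 0 is free -> assigned | voices=[76 - - -]
Op 2: note_on(79): voice 1 is free -> assigned | voices=[76 79 - -]
Op 3: note_on(85): voice 2 is free -> assigned | voices=[76 79 85 -]
Op 4: note_on(66): voice 3 is free -> assigned | voices=[76 79 85 66]
Op 5: note_on(61): all voices busy, STEAL voice 0 (pitch 76, oldest) -> assign | voices=[61 79 85 66]
Op 6: note_on(82): all voices busy, STEAL voice 1 (pitch 79, oldest) -> assign | voices=[61 82 85 66]
Op 7: note_off(82): free voice 1 | voices=[61 - 85 66]
Op 8: note_on(73): voice 1 is free -> assigned | voices=[61 73 85 66]

Answer: 76 79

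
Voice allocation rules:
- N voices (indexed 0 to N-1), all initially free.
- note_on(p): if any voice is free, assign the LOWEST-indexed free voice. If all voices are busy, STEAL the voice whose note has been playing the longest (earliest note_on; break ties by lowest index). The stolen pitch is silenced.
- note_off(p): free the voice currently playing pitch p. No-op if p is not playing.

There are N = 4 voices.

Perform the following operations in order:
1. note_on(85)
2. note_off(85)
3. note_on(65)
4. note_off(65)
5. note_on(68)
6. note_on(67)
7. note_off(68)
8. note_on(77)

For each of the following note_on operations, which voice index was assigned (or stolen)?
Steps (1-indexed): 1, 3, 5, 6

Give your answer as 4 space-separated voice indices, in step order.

Answer: 0 0 0 1

Derivation:
Op 1: note_on(85): voice 0 is free -> assigned | voices=[85 - - -]
Op 2: note_off(85): free voice 0 | voices=[- - - -]
Op 3: note_on(65): voice 0 is free -> assigned | voices=[65 - - -]
Op 4: note_off(65): free voice 0 | voices=[- - - -]
Op 5: note_on(68): voice 0 is free -> assigned | voices=[68 - - -]
Op 6: note_on(67): voice 1 is free -> assigned | voices=[68 67 - -]
Op 7: note_off(68): free voice 0 | voices=[- 67 - -]
Op 8: note_on(77): voice 0 is free -> assigned | voices=[77 67 - -]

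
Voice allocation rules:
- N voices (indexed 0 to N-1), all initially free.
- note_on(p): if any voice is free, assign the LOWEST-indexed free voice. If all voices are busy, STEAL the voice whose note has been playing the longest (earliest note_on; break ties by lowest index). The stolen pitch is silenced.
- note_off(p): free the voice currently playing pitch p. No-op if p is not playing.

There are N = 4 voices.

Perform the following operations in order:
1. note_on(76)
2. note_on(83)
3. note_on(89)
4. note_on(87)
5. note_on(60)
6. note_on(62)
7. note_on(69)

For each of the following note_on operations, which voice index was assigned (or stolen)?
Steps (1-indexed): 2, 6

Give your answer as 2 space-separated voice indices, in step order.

Answer: 1 1

Derivation:
Op 1: note_on(76): voice 0 is free -> assigned | voices=[76 - - -]
Op 2: note_on(83): voice 1 is free -> assigned | voices=[76 83 - -]
Op 3: note_on(89): voice 2 is free -> assigned | voices=[76 83 89 -]
Op 4: note_on(87): voice 3 is free -> assigned | voices=[76 83 89 87]
Op 5: note_on(60): all voices busy, STEAL voice 0 (pitch 76, oldest) -> assign | voices=[60 83 89 87]
Op 6: note_on(62): all voices busy, STEAL voice 1 (pitch 83, oldest) -> assign | voices=[60 62 89 87]
Op 7: note_on(69): all voices busy, STEAL voice 2 (pitch 89, oldest) -> assign | voices=[60 62 69 87]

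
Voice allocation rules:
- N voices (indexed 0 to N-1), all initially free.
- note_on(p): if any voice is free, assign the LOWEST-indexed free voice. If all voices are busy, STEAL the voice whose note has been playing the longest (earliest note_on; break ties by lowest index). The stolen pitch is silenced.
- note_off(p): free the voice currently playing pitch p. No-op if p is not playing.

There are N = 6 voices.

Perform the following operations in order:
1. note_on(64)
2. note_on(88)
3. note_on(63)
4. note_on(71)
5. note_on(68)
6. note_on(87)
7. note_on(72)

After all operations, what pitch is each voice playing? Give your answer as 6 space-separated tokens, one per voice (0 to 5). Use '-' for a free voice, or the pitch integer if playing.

Answer: 72 88 63 71 68 87

Derivation:
Op 1: note_on(64): voice 0 is free -> assigned | voices=[64 - - - - -]
Op 2: note_on(88): voice 1 is free -> assigned | voices=[64 88 - - - -]
Op 3: note_on(63): voice 2 is free -> assigned | voices=[64 88 63 - - -]
Op 4: note_on(71): voice 3 is free -> assigned | voices=[64 88 63 71 - -]
Op 5: note_on(68): voice 4 is free -> assigned | voices=[64 88 63 71 68 -]
Op 6: note_on(87): voice 5 is free -> assigned | voices=[64 88 63 71 68 87]
Op 7: note_on(72): all voices busy, STEAL voice 0 (pitch 64, oldest) -> assign | voices=[72 88 63 71 68 87]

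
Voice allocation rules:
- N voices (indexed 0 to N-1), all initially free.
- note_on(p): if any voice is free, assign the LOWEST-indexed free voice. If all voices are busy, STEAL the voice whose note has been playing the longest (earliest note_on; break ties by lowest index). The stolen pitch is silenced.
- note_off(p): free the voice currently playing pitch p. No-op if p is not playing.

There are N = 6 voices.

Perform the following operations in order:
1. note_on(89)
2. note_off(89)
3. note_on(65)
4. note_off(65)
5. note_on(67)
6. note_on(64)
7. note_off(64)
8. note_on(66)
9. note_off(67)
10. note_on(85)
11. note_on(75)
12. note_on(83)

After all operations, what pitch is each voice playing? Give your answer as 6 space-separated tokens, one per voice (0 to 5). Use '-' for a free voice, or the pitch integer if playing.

Op 1: note_on(89): voice 0 is free -> assigned | voices=[89 - - - - -]
Op 2: note_off(89): free voice 0 | voices=[- - - - - -]
Op 3: note_on(65): voice 0 is free -> assigned | voices=[65 - - - - -]
Op 4: note_off(65): free voice 0 | voices=[- - - - - -]
Op 5: note_on(67): voice 0 is free -> assigned | voices=[67 - - - - -]
Op 6: note_on(64): voice 1 is free -> assigned | voices=[67 64 - - - -]
Op 7: note_off(64): free voice 1 | voices=[67 - - - - -]
Op 8: note_on(66): voice 1 is free -> assigned | voices=[67 66 - - - -]
Op 9: note_off(67): free voice 0 | voices=[- 66 - - - -]
Op 10: note_on(85): voice 0 is free -> assigned | voices=[85 66 - - - -]
Op 11: note_on(75): voice 2 is free -> assigned | voices=[85 66 75 - - -]
Op 12: note_on(83): voice 3 is free -> assigned | voices=[85 66 75 83 - -]

Answer: 85 66 75 83 - -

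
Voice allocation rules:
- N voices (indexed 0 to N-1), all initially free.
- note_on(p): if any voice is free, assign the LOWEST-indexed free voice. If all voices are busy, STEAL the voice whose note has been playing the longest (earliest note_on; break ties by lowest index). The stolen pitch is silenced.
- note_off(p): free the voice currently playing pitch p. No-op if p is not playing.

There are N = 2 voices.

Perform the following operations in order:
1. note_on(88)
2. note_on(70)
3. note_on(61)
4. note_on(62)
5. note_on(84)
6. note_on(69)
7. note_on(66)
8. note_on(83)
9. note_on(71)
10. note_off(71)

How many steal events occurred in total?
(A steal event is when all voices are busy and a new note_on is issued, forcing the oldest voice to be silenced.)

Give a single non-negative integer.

Op 1: note_on(88): voice 0 is free -> assigned | voices=[88 -]
Op 2: note_on(70): voice 1 is free -> assigned | voices=[88 70]
Op 3: note_on(61): all voices busy, STEAL voice 0 (pitch 88, oldest) -> assign | voices=[61 70]
Op 4: note_on(62): all voices busy, STEAL voice 1 (pitch 70, oldest) -> assign | voices=[61 62]
Op 5: note_on(84): all voices busy, STEAL voice 0 (pitch 61, oldest) -> assign | voices=[84 62]
Op 6: note_on(69): all voices busy, STEAL voice 1 (pitch 62, oldest) -> assign | voices=[84 69]
Op 7: note_on(66): all voices busy, STEAL voice 0 (pitch 84, oldest) -> assign | voices=[66 69]
Op 8: note_on(83): all voices busy, STEAL voice 1 (pitch 69, oldest) -> assign | voices=[66 83]
Op 9: note_on(71): all voices busy, STEAL voice 0 (pitch 66, oldest) -> assign | voices=[71 83]
Op 10: note_off(71): free voice 0 | voices=[- 83]

Answer: 7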